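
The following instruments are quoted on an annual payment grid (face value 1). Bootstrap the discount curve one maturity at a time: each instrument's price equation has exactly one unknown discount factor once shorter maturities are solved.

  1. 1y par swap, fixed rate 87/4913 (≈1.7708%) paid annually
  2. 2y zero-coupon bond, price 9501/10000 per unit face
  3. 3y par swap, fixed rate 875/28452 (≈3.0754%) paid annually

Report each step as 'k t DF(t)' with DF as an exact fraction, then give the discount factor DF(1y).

step 1 [1y] swap r/1=87/4913: DF=(1 − 87/4913·(0))/(1+87/4913) = 4913/5000 ≈ 0.982600
step 2 [2y] zero: DF = P = 9501/10000 ≈ 0.950100
step 3 [3y] swap r/1=875/28452: DF=(1 − 875/28452·(0.982600+0.950100))/(1+875/28452) = 73/80 ≈ 0.912500

1 1 4913/5000
2 2 9501/10000
3 3 73/80
DF(1y) = 4913/5000 ≈ 0.982600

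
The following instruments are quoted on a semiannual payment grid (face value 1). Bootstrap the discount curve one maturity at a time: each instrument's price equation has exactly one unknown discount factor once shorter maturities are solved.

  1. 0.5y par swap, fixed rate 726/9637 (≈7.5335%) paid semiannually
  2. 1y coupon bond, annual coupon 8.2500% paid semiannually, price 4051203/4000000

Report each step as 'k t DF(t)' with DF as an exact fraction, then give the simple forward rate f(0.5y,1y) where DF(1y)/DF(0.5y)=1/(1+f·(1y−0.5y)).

1 1/2 9637/10000
2 1 1869/2000
f(0.5y,1y) = ((9637/10000)/(1869/2000) − 1)/(1/2) = 584/9345 ≈ 6.2493%

step 1 [0.5y] swap r/2=363/9637: DF=(1 − 363/9637·(0))/(1+363/9637) = 9637/10000 ≈ 0.963700
step 2 [1y] bond c/2=33/800: DF=(4051203/4000000 − 33/800·(0.963700))/(1+33/800) = 1869/2000 ≈ 0.934500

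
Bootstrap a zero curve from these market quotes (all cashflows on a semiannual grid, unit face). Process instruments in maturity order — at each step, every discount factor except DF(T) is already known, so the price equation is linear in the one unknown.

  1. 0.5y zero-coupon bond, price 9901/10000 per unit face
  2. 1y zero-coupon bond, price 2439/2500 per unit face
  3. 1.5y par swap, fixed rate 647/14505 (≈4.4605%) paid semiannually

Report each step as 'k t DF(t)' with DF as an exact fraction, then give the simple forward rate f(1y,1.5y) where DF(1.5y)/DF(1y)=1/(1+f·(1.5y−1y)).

step 1 [0.5y] zero: DF = P = 9901/10000 ≈ 0.990100
step 2 [1y] zero: DF = P = 2439/2500 ≈ 0.975600
step 3 [1.5y] swap r/2=647/29010: DF=(1 − 647/29010·(0.990100+0.975600))/(1+647/29010) = 9353/10000 ≈ 0.935300

1 1/2 9901/10000
2 1 2439/2500
3 3/2 9353/10000
f(1y,1.5y) = ((2439/2500)/(9353/10000) − 1)/(1/2) = 806/9353 ≈ 8.6176%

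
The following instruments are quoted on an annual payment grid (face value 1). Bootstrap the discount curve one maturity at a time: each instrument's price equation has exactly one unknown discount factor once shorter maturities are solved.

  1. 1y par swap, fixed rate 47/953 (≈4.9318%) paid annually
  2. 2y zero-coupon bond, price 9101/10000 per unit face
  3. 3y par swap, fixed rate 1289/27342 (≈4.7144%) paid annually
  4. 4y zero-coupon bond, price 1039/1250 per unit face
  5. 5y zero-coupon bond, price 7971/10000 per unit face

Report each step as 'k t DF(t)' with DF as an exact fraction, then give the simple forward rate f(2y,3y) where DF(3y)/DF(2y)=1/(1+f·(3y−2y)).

1 1 953/1000
2 2 9101/10000
3 3 8711/10000
4 4 1039/1250
5 5 7971/10000
f(2y,3y) = ((9101/10000)/(8711/10000) − 1)/(1) = 390/8711 ≈ 4.4771%

step 1 [1y] swap r/1=47/953: DF=(1 − 47/953·(0))/(1+47/953) = 953/1000 ≈ 0.953000
step 2 [2y] zero: DF = P = 9101/10000 ≈ 0.910100
step 3 [3y] swap r/1=1289/27342: DF=(1 − 1289/27342·(0.953000+0.910100))/(1+1289/27342) = 8711/10000 ≈ 0.871100
step 4 [4y] zero: DF = P = 1039/1250 ≈ 0.831200
step 5 [5y] zero: DF = P = 7971/10000 ≈ 0.797100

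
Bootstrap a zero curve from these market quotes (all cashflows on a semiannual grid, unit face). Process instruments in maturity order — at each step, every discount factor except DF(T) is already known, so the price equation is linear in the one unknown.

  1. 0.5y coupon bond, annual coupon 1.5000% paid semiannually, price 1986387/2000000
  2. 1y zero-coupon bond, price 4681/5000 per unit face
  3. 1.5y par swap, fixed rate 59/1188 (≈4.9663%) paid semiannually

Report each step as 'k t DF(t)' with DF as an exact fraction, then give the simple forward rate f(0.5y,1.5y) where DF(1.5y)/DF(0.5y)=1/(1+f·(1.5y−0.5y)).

step 1 [0.5y] bond c/2=3/400: DF=(1986387/2000000 − 3/400·(0))/(1+3/400) = 4929/5000 ≈ 0.985800
step 2 [1y] zero: DF = P = 4681/5000 ≈ 0.936200
step 3 [1.5y] swap r/2=59/2376: DF=(1 − 59/2376·(0.985800+0.936200))/(1+59/2376) = 2323/2500 ≈ 0.929200

1 1/2 4929/5000
2 1 4681/5000
3 3/2 2323/2500
f(0.5y,1.5y) = ((4929/5000)/(2323/2500) − 1)/(1) = 283/4646 ≈ 6.0913%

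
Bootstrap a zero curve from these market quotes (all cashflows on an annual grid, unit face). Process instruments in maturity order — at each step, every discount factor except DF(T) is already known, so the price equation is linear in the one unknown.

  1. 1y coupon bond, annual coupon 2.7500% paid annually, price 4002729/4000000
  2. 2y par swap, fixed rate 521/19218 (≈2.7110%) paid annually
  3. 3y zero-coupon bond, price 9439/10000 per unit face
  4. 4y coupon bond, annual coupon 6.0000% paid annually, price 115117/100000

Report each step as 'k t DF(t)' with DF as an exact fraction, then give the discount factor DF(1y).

step 1 [1y] bond c/1=11/400: DF=(4002729/4000000 − 11/400·(0))/(1+11/400) = 9739/10000 ≈ 0.973900
step 2 [2y] swap r/1=521/19218: DF=(1 − 521/19218·(0.973900))/(1+521/19218) = 9479/10000 ≈ 0.947900
step 3 [3y] zero: DF = P = 9439/10000 ≈ 0.943900
step 4 [4y] bond c/1=3/50: DF=(115117/100000 − 3/50·(0.973900+0.947900+0.943900))/(1+3/50) = 4619/5000 ≈ 0.923800

1 1 9739/10000
2 2 9479/10000
3 3 9439/10000
4 4 4619/5000
DF(1y) = 9739/10000 ≈ 0.973900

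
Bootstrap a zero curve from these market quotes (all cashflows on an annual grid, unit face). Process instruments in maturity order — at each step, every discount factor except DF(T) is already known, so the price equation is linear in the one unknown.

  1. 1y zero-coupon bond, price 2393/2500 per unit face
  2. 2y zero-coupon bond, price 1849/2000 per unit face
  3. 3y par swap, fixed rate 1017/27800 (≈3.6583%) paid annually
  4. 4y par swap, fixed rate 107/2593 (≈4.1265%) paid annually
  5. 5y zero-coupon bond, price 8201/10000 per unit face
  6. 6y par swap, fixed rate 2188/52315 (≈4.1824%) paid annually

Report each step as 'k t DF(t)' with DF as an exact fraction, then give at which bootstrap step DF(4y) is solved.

step 1 [1y] zero: DF = P = 2393/2500 ≈ 0.957200
step 2 [2y] zero: DF = P = 1849/2000 ≈ 0.924500
step 3 [3y] swap r/1=1017/27800: DF=(1 − 1017/27800·(0.957200+0.924500))/(1+1017/27800) = 8983/10000 ≈ 0.898300
step 4 [4y] swap r/1=107/2593: DF=(1 − 107/2593·(0.957200+0.924500+0.898300))/(1+107/2593) = 4251/5000 ≈ 0.850200
step 5 [5y] zero: DF = P = 8201/10000 ≈ 0.820100
step 6 [6y] swap r/1=2188/52315: DF=(1 − 2188/52315·(0.957200+0.924500+0.898300+0.850200+0.820100))/(1+2188/52315) = 1953/2500 ≈ 0.781200

1 1 2393/2500
2 2 1849/2000
3 3 8983/10000
4 4 4251/5000
5 5 8201/10000
6 6 1953/2500
DF(4y) is solved at step 4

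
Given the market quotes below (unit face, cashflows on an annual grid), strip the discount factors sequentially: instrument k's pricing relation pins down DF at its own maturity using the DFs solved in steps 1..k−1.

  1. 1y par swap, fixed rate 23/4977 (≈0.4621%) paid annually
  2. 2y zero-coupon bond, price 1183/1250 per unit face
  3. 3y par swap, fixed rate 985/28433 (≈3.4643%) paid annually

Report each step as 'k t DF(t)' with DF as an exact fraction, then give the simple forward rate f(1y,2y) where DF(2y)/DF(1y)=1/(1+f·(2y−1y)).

step 1 [1y] swap r/1=23/4977: DF=(1 − 23/4977·(0))/(1+23/4977) = 4977/5000 ≈ 0.995400
step 2 [2y] zero: DF = P = 1183/1250 ≈ 0.946400
step 3 [3y] swap r/1=985/28433: DF=(1 − 985/28433·(0.995400+0.946400))/(1+985/28433) = 1803/2000 ≈ 0.901500

1 1 4977/5000
2 2 1183/1250
3 3 1803/2000
f(1y,2y) = ((4977/5000)/(1183/1250) − 1)/(1) = 35/676 ≈ 5.1775%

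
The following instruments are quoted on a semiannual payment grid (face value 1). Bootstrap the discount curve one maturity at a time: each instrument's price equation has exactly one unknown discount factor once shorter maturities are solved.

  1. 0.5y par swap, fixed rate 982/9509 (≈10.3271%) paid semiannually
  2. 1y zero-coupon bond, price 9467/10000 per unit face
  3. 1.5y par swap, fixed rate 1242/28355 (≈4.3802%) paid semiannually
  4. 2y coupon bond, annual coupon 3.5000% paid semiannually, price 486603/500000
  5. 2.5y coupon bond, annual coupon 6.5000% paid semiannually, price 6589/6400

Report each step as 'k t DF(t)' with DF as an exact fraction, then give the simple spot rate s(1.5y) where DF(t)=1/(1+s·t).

1 1/2 9509/10000
2 1 9467/10000
3 3/2 9379/10000
4 2 9077/10000
5 5/2 8793/10000
s(1.5y) = (1/(9379/10000) − 1)/(3/2) = 414/9379 ≈ 4.4141%

step 1 [0.5y] swap r/2=491/9509: DF=(1 − 491/9509·(0))/(1+491/9509) = 9509/10000 ≈ 0.950900
step 2 [1y] zero: DF = P = 9467/10000 ≈ 0.946700
step 3 [1.5y] swap r/2=621/28355: DF=(1 − 621/28355·(0.950900+0.946700))/(1+621/28355) = 9379/10000 ≈ 0.937900
step 4 [2y] bond c/2=7/400: DF=(486603/500000 − 7/400·(0.950900+0.946700+0.937900))/(1+7/400) = 9077/10000 ≈ 0.907700
step 5 [2.5y] bond c/2=13/400: DF=(6589/6400 − 13/400·(0.950900+0.946700+0.937900+0.907700))/(1+13/400) = 8793/10000 ≈ 0.879300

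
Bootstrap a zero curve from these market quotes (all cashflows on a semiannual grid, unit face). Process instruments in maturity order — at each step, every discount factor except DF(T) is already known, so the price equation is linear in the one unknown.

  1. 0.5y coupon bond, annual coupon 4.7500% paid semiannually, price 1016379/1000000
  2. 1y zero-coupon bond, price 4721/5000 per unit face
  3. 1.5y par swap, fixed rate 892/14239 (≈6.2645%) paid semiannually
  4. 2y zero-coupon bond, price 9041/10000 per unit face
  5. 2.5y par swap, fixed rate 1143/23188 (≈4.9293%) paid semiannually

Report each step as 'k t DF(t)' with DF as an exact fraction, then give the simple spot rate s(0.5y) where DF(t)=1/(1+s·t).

1 1/2 1241/1250
2 1 4721/5000
3 3/2 2277/2500
4 2 9041/10000
5 5/2 8857/10000
s(0.5y) = (1/(1241/1250) − 1)/(1/2) = 18/1241 ≈ 1.4504%

step 1 [0.5y] bond c/2=19/800: DF=(1016379/1000000 − 19/800·(0))/(1+19/800) = 1241/1250 ≈ 0.992800
step 2 [1y] zero: DF = P = 4721/5000 ≈ 0.944200
step 3 [1.5y] swap r/2=446/14239: DF=(1 − 446/14239·(0.992800+0.944200))/(1+446/14239) = 2277/2500 ≈ 0.910800
step 4 [2y] zero: DF = P = 9041/10000 ≈ 0.904100
step 5 [2.5y] swap r/2=1143/46376: DF=(1 − 1143/46376·(0.992800+0.944200+0.910800+0.904100))/(1+1143/46376) = 8857/10000 ≈ 0.885700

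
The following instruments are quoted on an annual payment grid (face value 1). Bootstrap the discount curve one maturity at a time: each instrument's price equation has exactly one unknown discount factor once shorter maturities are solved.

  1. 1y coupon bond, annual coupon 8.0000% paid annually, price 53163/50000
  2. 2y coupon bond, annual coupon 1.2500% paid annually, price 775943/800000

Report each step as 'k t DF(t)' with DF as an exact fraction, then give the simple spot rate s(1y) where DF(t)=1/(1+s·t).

step 1 [1y] bond c/1=2/25: DF=(53163/50000 − 2/25·(0))/(1+2/25) = 1969/2000 ≈ 0.984500
step 2 [2y] bond c/1=1/80: DF=(775943/800000 − 1/80·(0.984500))/(1+1/80) = 4729/5000 ≈ 0.945800

1 1 1969/2000
2 2 4729/5000
s(1y) = (1/(1969/2000) − 1)/(1) = 31/1969 ≈ 1.5744%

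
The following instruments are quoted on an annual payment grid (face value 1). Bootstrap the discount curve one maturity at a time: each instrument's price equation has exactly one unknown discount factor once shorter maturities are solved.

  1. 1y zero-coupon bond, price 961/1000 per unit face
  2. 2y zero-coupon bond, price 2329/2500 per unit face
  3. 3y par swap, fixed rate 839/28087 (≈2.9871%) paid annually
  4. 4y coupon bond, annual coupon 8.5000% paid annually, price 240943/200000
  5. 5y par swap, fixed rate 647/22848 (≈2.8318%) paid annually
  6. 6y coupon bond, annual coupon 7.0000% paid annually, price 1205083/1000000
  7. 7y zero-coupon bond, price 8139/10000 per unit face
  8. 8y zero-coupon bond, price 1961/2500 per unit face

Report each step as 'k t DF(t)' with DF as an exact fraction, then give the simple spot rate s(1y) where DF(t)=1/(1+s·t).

1 1 961/1000
2 2 2329/2500
3 3 9161/10000
4 4 8903/10000
5 5 4353/5000
6 6 8273/10000
7 7 8139/10000
8 8 1961/2500
s(1y) = (1/(961/1000) − 1)/(1) = 39/961 ≈ 4.0583%

step 1 [1y] zero: DF = P = 961/1000 ≈ 0.961000
step 2 [2y] zero: DF = P = 2329/2500 ≈ 0.931600
step 3 [3y] swap r/1=839/28087: DF=(1 − 839/28087·(0.961000+0.931600))/(1+839/28087) = 9161/10000 ≈ 0.916100
step 4 [4y] bond c/1=17/200: DF=(240943/200000 − 17/200·(0.961000+0.931600+0.916100))/(1+17/200) = 8903/10000 ≈ 0.890300
step 5 [5y] swap r/1=647/22848: DF=(1 − 647/22848·(0.961000+0.931600+0.916100+0.890300))/(1+647/22848) = 4353/5000 ≈ 0.870600
step 6 [6y] bond c/1=7/100: DF=(1205083/1000000 − 7/100·(0.961000+0.931600+0.916100+0.890300+0.870600))/(1+7/100) = 8273/10000 ≈ 0.827300
step 7 [7y] zero: DF = P = 8139/10000 ≈ 0.813900
step 8 [8y] zero: DF = P = 1961/2500 ≈ 0.784400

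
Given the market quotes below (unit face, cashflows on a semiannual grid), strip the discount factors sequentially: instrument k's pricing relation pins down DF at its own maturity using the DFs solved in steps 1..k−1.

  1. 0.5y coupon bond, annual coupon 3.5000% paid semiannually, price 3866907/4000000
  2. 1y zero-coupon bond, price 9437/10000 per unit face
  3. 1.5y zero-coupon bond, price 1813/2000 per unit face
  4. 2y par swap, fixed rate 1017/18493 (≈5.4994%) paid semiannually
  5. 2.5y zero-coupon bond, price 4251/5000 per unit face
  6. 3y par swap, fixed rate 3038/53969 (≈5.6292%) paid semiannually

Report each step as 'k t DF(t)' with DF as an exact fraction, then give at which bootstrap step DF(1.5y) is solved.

1 1/2 9501/10000
2 1 9437/10000
3 3/2 1813/2000
4 2 8983/10000
5 5/2 4251/5000
6 3 8481/10000
DF(1.5y) is solved at step 3

step 1 [0.5y] bond c/2=7/400: DF=(3866907/4000000 − 7/400·(0))/(1+7/400) = 9501/10000 ≈ 0.950100
step 2 [1y] zero: DF = P = 9437/10000 ≈ 0.943700
step 3 [1.5y] zero: DF = P = 1813/2000 ≈ 0.906500
step 4 [2y] swap r/2=1017/36986: DF=(1 − 1017/36986·(0.950100+0.943700+0.906500))/(1+1017/36986) = 8983/10000 ≈ 0.898300
step 5 [2.5y] zero: DF = P = 4251/5000 ≈ 0.850200
step 6 [3y] swap r/2=1519/53969: DF=(1 − 1519/53969·(0.950100+0.943700+0.906500+0.898300+0.850200))/(1+1519/53969) = 8481/10000 ≈ 0.848100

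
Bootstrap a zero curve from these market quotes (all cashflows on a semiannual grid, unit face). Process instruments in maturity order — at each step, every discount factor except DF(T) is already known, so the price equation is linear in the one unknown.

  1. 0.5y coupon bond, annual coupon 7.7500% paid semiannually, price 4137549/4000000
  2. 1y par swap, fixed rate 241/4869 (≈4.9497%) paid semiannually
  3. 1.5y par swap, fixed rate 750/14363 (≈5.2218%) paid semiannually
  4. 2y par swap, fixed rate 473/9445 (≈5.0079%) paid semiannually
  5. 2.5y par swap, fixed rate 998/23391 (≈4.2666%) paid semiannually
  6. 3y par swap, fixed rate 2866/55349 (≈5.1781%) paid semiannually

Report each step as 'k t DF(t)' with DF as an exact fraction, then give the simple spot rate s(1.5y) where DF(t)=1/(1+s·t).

step 1 [0.5y] bond c/2=31/800: DF=(4137549/4000000 − 31/800·(0))/(1+31/800) = 4979/5000 ≈ 0.995800
step 2 [1y] swap r/2=241/9738: DF=(1 − 241/9738·(0.995800))/(1+241/9738) = 4759/5000 ≈ 0.951800
step 3 [1.5y] swap r/2=375/14363: DF=(1 − 375/14363·(0.995800+0.951800))/(1+375/14363) = 37/40 ≈ 0.925000
step 4 [2y] swap r/2=473/18890: DF=(1 − 473/18890·(0.995800+0.951800+0.925000))/(1+473/18890) = 4527/5000 ≈ 0.905400
step 5 [2.5y] swap r/2=499/23391: DF=(1 − 499/23391·(0.995800+0.951800+0.925000+0.905400))/(1+499/23391) = 4501/5000 ≈ 0.900200
step 6 [3y] swap r/2=1433/55349: DF=(1 − 1433/55349·(0.995800+0.951800+0.925000+0.905400+0.900200))/(1+1433/55349) = 8567/10000 ≈ 0.856700

1 1/2 4979/5000
2 1 4759/5000
3 3/2 37/40
4 2 4527/5000
5 5/2 4501/5000
6 3 8567/10000
s(1.5y) = (1/(37/40) − 1)/(3/2) = 2/37 ≈ 5.4054%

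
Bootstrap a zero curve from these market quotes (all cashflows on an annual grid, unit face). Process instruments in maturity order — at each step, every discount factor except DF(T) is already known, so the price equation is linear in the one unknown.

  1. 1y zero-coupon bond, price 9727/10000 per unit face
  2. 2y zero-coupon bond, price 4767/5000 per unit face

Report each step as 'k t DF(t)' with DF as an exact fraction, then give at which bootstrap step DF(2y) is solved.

step 1 [1y] zero: DF = P = 9727/10000 ≈ 0.972700
step 2 [2y] zero: DF = P = 4767/5000 ≈ 0.953400

1 1 9727/10000
2 2 4767/5000
DF(2y) is solved at step 2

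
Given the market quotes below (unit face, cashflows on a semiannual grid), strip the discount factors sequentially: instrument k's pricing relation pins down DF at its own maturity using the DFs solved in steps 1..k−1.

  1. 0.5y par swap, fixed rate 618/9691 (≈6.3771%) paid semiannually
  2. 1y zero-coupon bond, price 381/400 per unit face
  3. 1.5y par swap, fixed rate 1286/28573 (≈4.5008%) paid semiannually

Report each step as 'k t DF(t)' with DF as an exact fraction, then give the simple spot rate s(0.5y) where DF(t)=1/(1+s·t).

step 1 [0.5y] swap r/2=309/9691: DF=(1 − 309/9691·(0))/(1+309/9691) = 9691/10000 ≈ 0.969100
step 2 [1y] zero: DF = P = 381/400 ≈ 0.952500
step 3 [1.5y] swap r/2=643/28573: DF=(1 − 643/28573·(0.969100+0.952500))/(1+643/28573) = 9357/10000 ≈ 0.935700

1 1/2 9691/10000
2 1 381/400
3 3/2 9357/10000
s(0.5y) = (1/(9691/10000) − 1)/(1/2) = 618/9691 ≈ 6.3771%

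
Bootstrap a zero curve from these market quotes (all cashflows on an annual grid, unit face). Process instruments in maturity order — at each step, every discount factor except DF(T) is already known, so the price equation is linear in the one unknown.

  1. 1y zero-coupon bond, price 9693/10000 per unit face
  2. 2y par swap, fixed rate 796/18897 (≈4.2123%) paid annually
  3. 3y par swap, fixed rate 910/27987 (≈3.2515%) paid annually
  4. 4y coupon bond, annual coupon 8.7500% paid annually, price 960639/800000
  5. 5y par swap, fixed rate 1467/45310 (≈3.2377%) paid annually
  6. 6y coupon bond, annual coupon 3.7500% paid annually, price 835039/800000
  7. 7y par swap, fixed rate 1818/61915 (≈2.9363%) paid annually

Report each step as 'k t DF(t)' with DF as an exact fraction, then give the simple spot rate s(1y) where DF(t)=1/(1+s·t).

step 1 [1y] zero: DF = P = 9693/10000 ≈ 0.969300
step 2 [2y] swap r/1=796/18897: DF=(1 − 796/18897·(0.969300))/(1+796/18897) = 2301/2500 ≈ 0.920400
step 3 [3y] swap r/1=910/27987: DF=(1 − 910/27987·(0.969300+0.920400))/(1+910/27987) = 909/1000 ≈ 0.909000
step 4 [4y] bond c/1=7/80: DF=(960639/800000 − 7/80·(0.969300+0.920400+0.909000))/(1+7/80) = 879/1000 ≈ 0.879000
step 5 [5y] swap r/1=1467/45310: DF=(1 − 1467/45310·(0.969300+0.920400+0.909000+0.879000))/(1+1467/45310) = 8533/10000 ≈ 0.853300
step 6 [6y] bond c/1=3/80: DF=(835039/800000 − 3/80·(0.969300+0.920400+0.909000+0.879000+0.853300))/(1+3/80) = 8423/10000 ≈ 0.842300
step 7 [7y] swap r/1=1818/61915: DF=(1 − 1818/61915·(0.969300+0.920400+0.909000+0.879000+0.853300+0.842300))/(1+1818/61915) = 4091/5000 ≈ 0.818200

1 1 9693/10000
2 2 2301/2500
3 3 909/1000
4 4 879/1000
5 5 8533/10000
6 6 8423/10000
7 7 4091/5000
s(1y) = (1/(9693/10000) − 1)/(1) = 307/9693 ≈ 3.1672%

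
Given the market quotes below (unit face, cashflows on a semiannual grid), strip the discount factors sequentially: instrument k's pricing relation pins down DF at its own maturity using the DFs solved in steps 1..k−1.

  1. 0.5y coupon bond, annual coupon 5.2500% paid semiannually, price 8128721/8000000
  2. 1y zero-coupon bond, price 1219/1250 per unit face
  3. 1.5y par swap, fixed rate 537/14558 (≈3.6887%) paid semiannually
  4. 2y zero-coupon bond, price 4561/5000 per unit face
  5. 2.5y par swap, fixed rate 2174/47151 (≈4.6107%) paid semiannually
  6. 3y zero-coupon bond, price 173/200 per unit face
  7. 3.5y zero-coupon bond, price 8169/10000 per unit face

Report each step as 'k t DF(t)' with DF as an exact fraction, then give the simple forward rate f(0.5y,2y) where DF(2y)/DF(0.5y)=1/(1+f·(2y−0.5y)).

step 1 [0.5y] bond c/2=21/800: DF=(8128721/8000000 − 21/800·(0))/(1+21/800) = 9901/10000 ≈ 0.990100
step 2 [1y] zero: DF = P = 1219/1250 ≈ 0.975200
step 3 [1.5y] swap r/2=537/29116: DF=(1 − 537/29116·(0.990100+0.975200))/(1+537/29116) = 9463/10000 ≈ 0.946300
step 4 [2y] zero: DF = P = 4561/5000 ≈ 0.912200
step 5 [2.5y] swap r/2=1087/47151: DF=(1 − 1087/47151·(0.990100+0.975200+0.946300+0.912200))/(1+1087/47151) = 8913/10000 ≈ 0.891300
step 6 [3y] zero: DF = P = 173/200 ≈ 0.865000
step 7 [3.5y] zero: DF = P = 8169/10000 ≈ 0.816900

1 1/2 9901/10000
2 1 1219/1250
3 3/2 9463/10000
4 2 4561/5000
5 5/2 8913/10000
6 3 173/200
7 7/2 8169/10000
f(0.5y,2y) = ((9901/10000)/(4561/5000) − 1)/(3/2) = 779/13683 ≈ 5.6932%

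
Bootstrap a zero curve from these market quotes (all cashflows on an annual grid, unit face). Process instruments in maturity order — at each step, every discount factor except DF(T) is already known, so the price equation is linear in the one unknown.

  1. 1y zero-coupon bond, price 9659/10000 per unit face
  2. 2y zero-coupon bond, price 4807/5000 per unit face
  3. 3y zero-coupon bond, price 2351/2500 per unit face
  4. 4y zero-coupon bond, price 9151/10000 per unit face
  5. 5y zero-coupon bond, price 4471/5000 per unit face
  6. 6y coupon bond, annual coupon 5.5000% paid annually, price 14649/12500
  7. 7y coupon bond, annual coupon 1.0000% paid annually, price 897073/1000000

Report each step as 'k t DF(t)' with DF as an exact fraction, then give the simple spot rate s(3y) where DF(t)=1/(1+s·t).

step 1 [1y] zero: DF = P = 9659/10000 ≈ 0.965900
step 2 [2y] zero: DF = P = 4807/5000 ≈ 0.961400
step 3 [3y] zero: DF = P = 2351/2500 ≈ 0.940400
step 4 [4y] zero: DF = P = 9151/10000 ≈ 0.915100
step 5 [5y] zero: DF = P = 4471/5000 ≈ 0.894200
step 6 [6y] bond c/1=11/200: DF=(14649/12500 − 11/200·(0.965900+0.961400+0.940400+0.915100+0.894200))/(1+11/200) = 867/1000 ≈ 0.867000
step 7 [7y] bond c/1=1/100: DF=(897073/1000000 − 1/100·(0.965900+0.961400+0.940400+0.915100+0.894200+0.867000))/(1+1/100) = 8333/10000 ≈ 0.833300

1 1 9659/10000
2 2 4807/5000
3 3 2351/2500
4 4 9151/10000
5 5 4471/5000
6 6 867/1000
7 7 8333/10000
s(3y) = (1/(2351/2500) − 1)/(3) = 149/7053 ≈ 2.1126%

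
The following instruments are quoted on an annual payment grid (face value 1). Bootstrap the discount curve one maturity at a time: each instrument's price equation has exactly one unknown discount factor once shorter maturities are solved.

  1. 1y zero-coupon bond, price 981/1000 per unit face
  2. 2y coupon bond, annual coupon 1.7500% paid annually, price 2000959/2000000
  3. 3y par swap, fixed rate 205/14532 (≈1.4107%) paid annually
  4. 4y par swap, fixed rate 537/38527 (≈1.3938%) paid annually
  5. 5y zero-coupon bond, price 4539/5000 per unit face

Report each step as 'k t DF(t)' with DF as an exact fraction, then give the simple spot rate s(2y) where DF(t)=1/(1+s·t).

1 1 981/1000
2 2 604/625
3 3 959/1000
4 4 9463/10000
5 5 4539/5000
s(2y) = (1/(604/625) − 1)/(2) = 21/1208 ≈ 1.7384%

step 1 [1y] zero: DF = P = 981/1000 ≈ 0.981000
step 2 [2y] bond c/1=7/400: DF=(2000959/2000000 − 7/400·(0.981000))/(1+7/400) = 604/625 ≈ 0.966400
step 3 [3y] swap r/1=205/14532: DF=(1 − 205/14532·(0.981000+0.966400))/(1+205/14532) = 959/1000 ≈ 0.959000
step 4 [4y] swap r/1=537/38527: DF=(1 − 537/38527·(0.981000+0.966400+0.959000))/(1+537/38527) = 9463/10000 ≈ 0.946300
step 5 [5y] zero: DF = P = 4539/5000 ≈ 0.907800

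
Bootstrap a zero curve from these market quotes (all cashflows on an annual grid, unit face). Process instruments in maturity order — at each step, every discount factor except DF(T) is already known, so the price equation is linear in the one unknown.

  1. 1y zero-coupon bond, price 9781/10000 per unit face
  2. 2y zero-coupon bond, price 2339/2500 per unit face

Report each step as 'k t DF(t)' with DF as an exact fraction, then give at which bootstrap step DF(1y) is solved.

1 1 9781/10000
2 2 2339/2500
DF(1y) is solved at step 1

step 1 [1y] zero: DF = P = 9781/10000 ≈ 0.978100
step 2 [2y] zero: DF = P = 2339/2500 ≈ 0.935600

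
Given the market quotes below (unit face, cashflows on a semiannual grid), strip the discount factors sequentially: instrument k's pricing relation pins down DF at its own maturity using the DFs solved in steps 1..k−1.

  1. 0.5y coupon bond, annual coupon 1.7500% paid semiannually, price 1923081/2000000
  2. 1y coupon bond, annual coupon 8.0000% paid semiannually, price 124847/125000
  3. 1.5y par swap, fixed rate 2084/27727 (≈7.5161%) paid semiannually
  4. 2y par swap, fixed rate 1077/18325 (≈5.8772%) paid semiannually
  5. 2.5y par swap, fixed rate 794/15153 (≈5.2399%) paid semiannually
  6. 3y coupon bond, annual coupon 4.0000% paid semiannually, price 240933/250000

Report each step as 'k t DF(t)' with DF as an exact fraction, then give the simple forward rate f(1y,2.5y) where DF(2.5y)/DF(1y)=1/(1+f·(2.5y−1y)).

step 1 [0.5y] bond c/2=7/800: DF=(1923081/2000000 − 7/800·(0))/(1+7/800) = 2383/2500 ≈ 0.953200
step 2 [1y] bond c/2=1/25: DF=(124847/125000 − 1/25·(0.953200))/(1+1/25) = 9237/10000 ≈ 0.923700
step 3 [1.5y] swap r/2=1042/27727: DF=(1 − 1042/27727·(0.953200+0.923700))/(1+1042/27727) = 4479/5000 ≈ 0.895800
step 4 [2y] swap r/2=1077/36650: DF=(1 − 1077/36650·(0.953200+0.923700+0.895800))/(1+1077/36650) = 8923/10000 ≈ 0.892300
step 5 [2.5y] swap r/2=397/15153: DF=(1 − 397/15153·(0.953200+0.923700+0.895800+0.892300))/(1+397/15153) = 8809/10000 ≈ 0.880900
step 6 [3y] bond c/2=1/50: DF=(240933/250000 − 1/50·(0.953200+0.923700+0.895800+0.892300+0.880900))/(1+1/50) = 8557/10000 ≈ 0.855700

1 1/2 2383/2500
2 1 9237/10000
3 3/2 4479/5000
4 2 8923/10000
5 5/2 8809/10000
6 3 8557/10000
f(1y,2.5y) = ((9237/10000)/(8809/10000) − 1)/(3/2) = 856/26427 ≈ 3.2391%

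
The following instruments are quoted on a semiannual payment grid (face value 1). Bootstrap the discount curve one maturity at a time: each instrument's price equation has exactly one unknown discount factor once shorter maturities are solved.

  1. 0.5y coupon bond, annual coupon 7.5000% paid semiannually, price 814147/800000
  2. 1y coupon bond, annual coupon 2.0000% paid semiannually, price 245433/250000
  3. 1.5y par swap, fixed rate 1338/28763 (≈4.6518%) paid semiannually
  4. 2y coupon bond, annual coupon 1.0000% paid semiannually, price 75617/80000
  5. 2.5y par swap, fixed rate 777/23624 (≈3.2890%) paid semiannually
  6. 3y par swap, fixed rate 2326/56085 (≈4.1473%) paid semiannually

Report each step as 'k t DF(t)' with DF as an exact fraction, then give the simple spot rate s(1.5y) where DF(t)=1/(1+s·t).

step 1 [0.5y] bond c/2=3/80: DF=(814147/800000 − 3/80·(0))/(1+3/80) = 9809/10000 ≈ 0.980900
step 2 [1y] bond c/2=1/100: DF=(245433/250000 − 1/100·(0.980900))/(1+1/100) = 9623/10000 ≈ 0.962300
step 3 [1.5y] swap r/2=669/28763: DF=(1 − 669/28763·(0.980900+0.962300))/(1+669/28763) = 9331/10000 ≈ 0.933100
step 4 [2y] bond c/2=1/200: DF=(75617/80000 − 1/200·(0.980900+0.962300+0.933100))/(1+1/200) = 4631/5000 ≈ 0.926200
step 5 [2.5y] swap r/2=777/47248: DF=(1 − 777/47248·(0.980900+0.962300+0.933100+0.926200))/(1+777/47248) = 9223/10000 ≈ 0.922300
step 6 [3y] swap r/2=1163/56085: DF=(1 − 1163/56085·(0.980900+0.962300+0.933100+0.926200+0.922300))/(1+1163/56085) = 8837/10000 ≈ 0.883700

1 1/2 9809/10000
2 1 9623/10000
3 3/2 9331/10000
4 2 4631/5000
5 5/2 9223/10000
6 3 8837/10000
s(1.5y) = (1/(9331/10000) − 1)/(3/2) = 446/9331 ≈ 4.7798%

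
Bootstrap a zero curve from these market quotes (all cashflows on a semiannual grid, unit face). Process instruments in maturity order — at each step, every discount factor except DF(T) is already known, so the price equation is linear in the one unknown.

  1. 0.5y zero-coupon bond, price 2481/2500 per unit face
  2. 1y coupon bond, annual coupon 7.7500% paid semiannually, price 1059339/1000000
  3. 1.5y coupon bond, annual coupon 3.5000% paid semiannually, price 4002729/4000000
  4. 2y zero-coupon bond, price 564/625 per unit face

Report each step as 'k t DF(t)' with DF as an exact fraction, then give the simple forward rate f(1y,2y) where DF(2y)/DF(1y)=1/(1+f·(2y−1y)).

step 1 [0.5y] zero: DF = P = 2481/2500 ≈ 0.992400
step 2 [1y] bond c/2=31/800: DF=(1059339/1000000 − 31/800·(0.992400))/(1+31/800) = 2457/2500 ≈ 0.982800
step 3 [1.5y] bond c/2=7/400: DF=(4002729/4000000 − 7/400·(0.992400+0.982800))/(1+7/400) = 1899/2000 ≈ 0.949500
step 4 [2y] zero: DF = P = 564/625 ≈ 0.902400

1 1/2 2481/2500
2 1 2457/2500
3 3/2 1899/2000
4 2 564/625
f(1y,2y) = ((2457/2500)/(564/625) − 1)/(1) = 67/752 ≈ 8.9096%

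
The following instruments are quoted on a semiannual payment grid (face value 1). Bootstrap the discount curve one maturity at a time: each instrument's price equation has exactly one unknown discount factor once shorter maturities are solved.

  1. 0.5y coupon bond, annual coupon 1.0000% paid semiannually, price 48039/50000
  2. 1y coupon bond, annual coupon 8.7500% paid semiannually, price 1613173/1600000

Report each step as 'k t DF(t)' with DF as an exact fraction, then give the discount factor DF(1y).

step 1 [0.5y] bond c/2=1/200: DF=(48039/50000 − 1/200·(0))/(1+1/200) = 239/250 ≈ 0.956000
step 2 [1y] bond c/2=7/160: DF=(1613173/1600000 − 7/160·(0.956000))/(1+7/160) = 9259/10000 ≈ 0.925900

1 1/2 239/250
2 1 9259/10000
DF(1y) = 9259/10000 ≈ 0.925900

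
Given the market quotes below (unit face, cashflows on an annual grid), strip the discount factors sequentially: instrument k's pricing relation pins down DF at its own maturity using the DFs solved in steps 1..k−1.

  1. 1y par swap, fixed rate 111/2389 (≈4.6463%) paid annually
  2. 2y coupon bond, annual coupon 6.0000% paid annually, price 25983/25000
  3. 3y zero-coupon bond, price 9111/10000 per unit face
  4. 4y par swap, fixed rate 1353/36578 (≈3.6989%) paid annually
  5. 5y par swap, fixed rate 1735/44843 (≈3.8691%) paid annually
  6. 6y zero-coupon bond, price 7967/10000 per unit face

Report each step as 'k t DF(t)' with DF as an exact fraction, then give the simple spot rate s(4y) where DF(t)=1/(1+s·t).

1 1 2389/2500
2 2 579/625
3 3 9111/10000
4 4 8647/10000
5 5 1653/2000
6 6 7967/10000
s(4y) = (1/(8647/10000) − 1)/(4) = 1353/34588 ≈ 3.9118%

step 1 [1y] swap r/1=111/2389: DF=(1 − 111/2389·(0))/(1+111/2389) = 2389/2500 ≈ 0.955600
step 2 [2y] bond c/1=3/50: DF=(25983/25000 − 3/50·(0.955600))/(1+3/50) = 579/625 ≈ 0.926400
step 3 [3y] zero: DF = P = 9111/10000 ≈ 0.911100
step 4 [4y] swap r/1=1353/36578: DF=(1 − 1353/36578·(0.955600+0.926400+0.911100))/(1+1353/36578) = 8647/10000 ≈ 0.864700
step 5 [5y] swap r/1=1735/44843: DF=(1 − 1735/44843·(0.955600+0.926400+0.911100+0.864700))/(1+1735/44843) = 1653/2000 ≈ 0.826500
step 6 [6y] zero: DF = P = 7967/10000 ≈ 0.796700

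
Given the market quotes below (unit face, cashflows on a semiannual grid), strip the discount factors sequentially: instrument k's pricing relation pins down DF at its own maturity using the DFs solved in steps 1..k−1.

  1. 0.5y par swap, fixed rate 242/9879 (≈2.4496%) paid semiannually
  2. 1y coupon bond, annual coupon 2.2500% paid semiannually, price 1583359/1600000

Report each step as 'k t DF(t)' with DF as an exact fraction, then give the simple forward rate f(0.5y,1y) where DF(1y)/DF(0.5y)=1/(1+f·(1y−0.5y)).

1 1/2 9879/10000
2 1 2419/2500
f(0.5y,1y) = ((9879/10000)/(2419/2500) − 1)/(1/2) = 203/4838 ≈ 4.1959%

step 1 [0.5y] swap r/2=121/9879: DF=(1 − 121/9879·(0))/(1+121/9879) = 9879/10000 ≈ 0.987900
step 2 [1y] bond c/2=9/800: DF=(1583359/1600000 − 9/800·(0.987900))/(1+9/800) = 2419/2500 ≈ 0.967600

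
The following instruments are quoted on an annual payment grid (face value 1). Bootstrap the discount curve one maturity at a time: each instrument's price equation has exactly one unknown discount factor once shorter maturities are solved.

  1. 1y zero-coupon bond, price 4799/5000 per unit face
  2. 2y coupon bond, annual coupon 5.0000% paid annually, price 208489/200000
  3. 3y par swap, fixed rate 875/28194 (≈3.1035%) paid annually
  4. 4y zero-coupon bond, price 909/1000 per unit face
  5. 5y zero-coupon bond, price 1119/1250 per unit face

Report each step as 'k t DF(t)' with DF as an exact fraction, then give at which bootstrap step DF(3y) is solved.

step 1 [1y] zero: DF = P = 4799/5000 ≈ 0.959800
step 2 [2y] bond c/1=1/20: DF=(208489/200000 − 1/20·(0.959800))/(1+1/20) = 9471/10000 ≈ 0.947100
step 3 [3y] swap r/1=875/28194: DF=(1 − 875/28194·(0.959800+0.947100))/(1+875/28194) = 73/80 ≈ 0.912500
step 4 [4y] zero: DF = P = 909/1000 ≈ 0.909000
step 5 [5y] zero: DF = P = 1119/1250 ≈ 0.895200

1 1 4799/5000
2 2 9471/10000
3 3 73/80
4 4 909/1000
5 5 1119/1250
DF(3y) is solved at step 3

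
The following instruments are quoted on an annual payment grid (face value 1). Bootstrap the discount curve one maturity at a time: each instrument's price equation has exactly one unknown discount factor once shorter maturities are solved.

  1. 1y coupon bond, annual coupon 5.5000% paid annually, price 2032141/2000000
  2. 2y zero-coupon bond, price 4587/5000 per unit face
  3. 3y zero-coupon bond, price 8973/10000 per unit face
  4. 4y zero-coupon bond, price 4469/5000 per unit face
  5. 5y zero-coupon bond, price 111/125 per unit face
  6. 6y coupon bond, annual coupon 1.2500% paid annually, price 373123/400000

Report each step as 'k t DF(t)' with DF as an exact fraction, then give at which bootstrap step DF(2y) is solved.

step 1 [1y] bond c/1=11/200: DF=(2032141/2000000 − 11/200·(0))/(1+11/200) = 9631/10000 ≈ 0.963100
step 2 [2y] zero: DF = P = 4587/5000 ≈ 0.917400
step 3 [3y] zero: DF = P = 8973/10000 ≈ 0.897300
step 4 [4y] zero: DF = P = 4469/5000 ≈ 0.893800
step 5 [5y] zero: DF = P = 111/125 ≈ 0.888000
step 6 [6y] bond c/1=1/80: DF=(373123/400000 − 1/80·(0.963100+0.917400+0.897300+0.893800+0.888000))/(1+1/80) = 173/200 ≈ 0.865000

1 1 9631/10000
2 2 4587/5000
3 3 8973/10000
4 4 4469/5000
5 5 111/125
6 6 173/200
DF(2y) is solved at step 2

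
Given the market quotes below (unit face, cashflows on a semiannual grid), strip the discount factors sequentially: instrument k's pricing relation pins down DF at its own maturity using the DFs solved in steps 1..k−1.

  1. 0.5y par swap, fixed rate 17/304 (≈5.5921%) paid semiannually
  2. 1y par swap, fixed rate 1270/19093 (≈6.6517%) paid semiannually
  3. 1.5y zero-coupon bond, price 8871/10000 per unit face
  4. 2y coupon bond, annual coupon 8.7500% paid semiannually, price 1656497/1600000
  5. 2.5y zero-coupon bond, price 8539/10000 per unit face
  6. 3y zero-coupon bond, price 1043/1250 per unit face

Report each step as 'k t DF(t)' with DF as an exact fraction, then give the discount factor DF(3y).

1 1/2 608/625
2 1 1873/2000
3 3/2 8871/10000
4 2 8747/10000
5 5/2 8539/10000
6 3 1043/1250
DF(3y) = 1043/1250 ≈ 0.834400

step 1 [0.5y] swap r/2=17/608: DF=(1 − 17/608·(0))/(1+17/608) = 608/625 ≈ 0.972800
step 2 [1y] swap r/2=635/19093: DF=(1 − 635/19093·(0.972800))/(1+635/19093) = 1873/2000 ≈ 0.936500
step 3 [1.5y] zero: DF = P = 8871/10000 ≈ 0.887100
step 4 [2y] bond c/2=7/160: DF=(1656497/1600000 − 7/160·(0.972800+0.936500+0.887100))/(1+7/160) = 8747/10000 ≈ 0.874700
step 5 [2.5y] zero: DF = P = 8539/10000 ≈ 0.853900
step 6 [3y] zero: DF = P = 1043/1250 ≈ 0.834400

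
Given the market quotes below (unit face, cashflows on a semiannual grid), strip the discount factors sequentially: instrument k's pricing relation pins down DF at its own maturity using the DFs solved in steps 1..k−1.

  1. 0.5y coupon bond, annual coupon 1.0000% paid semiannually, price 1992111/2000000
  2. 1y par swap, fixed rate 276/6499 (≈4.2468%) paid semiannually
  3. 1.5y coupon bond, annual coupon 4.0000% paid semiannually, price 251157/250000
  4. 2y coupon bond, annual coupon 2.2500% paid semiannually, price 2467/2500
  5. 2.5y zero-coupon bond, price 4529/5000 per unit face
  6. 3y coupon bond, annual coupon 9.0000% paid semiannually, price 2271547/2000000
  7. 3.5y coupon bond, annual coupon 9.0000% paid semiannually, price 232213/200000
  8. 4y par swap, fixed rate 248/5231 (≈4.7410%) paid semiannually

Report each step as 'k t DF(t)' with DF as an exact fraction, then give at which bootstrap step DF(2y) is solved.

step 1 [0.5y] bond c/2=1/200: DF=(1992111/2000000 − 1/200·(0))/(1+1/200) = 9911/10000 ≈ 0.991100
step 2 [1y] swap r/2=138/6499: DF=(1 − 138/6499·(0.991100))/(1+138/6499) = 4793/5000 ≈ 0.958600
step 3 [1.5y] bond c/2=1/50: DF=(251157/250000 − 1/50·(0.991100+0.958600))/(1+1/50) = 9467/10000 ≈ 0.946700
step 4 [2y] bond c/2=9/800: DF=(2467/2500 − 9/800·(0.991100+0.958600+0.946700))/(1+9/800) = 2359/2500 ≈ 0.943600
step 5 [2.5y] zero: DF = P = 4529/5000 ≈ 0.905800
step 6 [3y] bond c/2=9/200: DF=(2271547/2000000 − 9/200·(0.991100+0.958600+0.946700+0.943600+0.905800))/(1+9/200) = 353/400 ≈ 0.882500
step 7 [3.5y] bond c/2=9/200: DF=(232213/200000 − 9/200·(0.991100+0.958600+0.946700+0.943600+0.905800+0.882500))/(1+9/200) = 8687/10000 ≈ 0.868700
step 8 [4y] swap r/2=124/5231: DF=(1 − 124/5231·(0.991100+0.958600+0.946700+0.943600+0.905800+0.882500+0.868700))/(1+124/5231) = 1033/1250 ≈ 0.826400

1 1/2 9911/10000
2 1 4793/5000
3 3/2 9467/10000
4 2 2359/2500
5 5/2 4529/5000
6 3 353/400
7 7/2 8687/10000
8 4 1033/1250
DF(2y) is solved at step 4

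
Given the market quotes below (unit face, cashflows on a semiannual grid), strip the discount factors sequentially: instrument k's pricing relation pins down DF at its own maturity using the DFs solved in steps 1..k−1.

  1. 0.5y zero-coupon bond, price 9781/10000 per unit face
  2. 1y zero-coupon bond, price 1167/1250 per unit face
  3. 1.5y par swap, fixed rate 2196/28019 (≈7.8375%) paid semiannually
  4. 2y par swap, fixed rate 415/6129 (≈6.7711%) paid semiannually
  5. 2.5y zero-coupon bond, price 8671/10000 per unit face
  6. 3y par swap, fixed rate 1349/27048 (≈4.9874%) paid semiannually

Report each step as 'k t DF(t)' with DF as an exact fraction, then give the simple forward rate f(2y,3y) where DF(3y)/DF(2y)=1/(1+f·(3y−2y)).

step 1 [0.5y] zero: DF = P = 9781/10000 ≈ 0.978100
step 2 [1y] zero: DF = P = 1167/1250 ≈ 0.933600
step 3 [1.5y] swap r/2=1098/28019: DF=(1 − 1098/28019·(0.978100+0.933600))/(1+1098/28019) = 4451/5000 ≈ 0.890200
step 4 [2y] swap r/2=415/12258: DF=(1 − 415/12258·(0.978100+0.933600+0.890200))/(1+415/12258) = 1751/2000 ≈ 0.875500
step 5 [2.5y] zero: DF = P = 8671/10000 ≈ 0.867100
step 6 [3y] swap r/2=1349/54096: DF=(1 − 1349/54096·(0.978100+0.933600+0.890200+0.875500+0.867100))/(1+1349/54096) = 8651/10000 ≈ 0.865100

1 1/2 9781/10000
2 1 1167/1250
3 3/2 4451/5000
4 2 1751/2000
5 5/2 8671/10000
6 3 8651/10000
f(2y,3y) = ((1751/2000)/(8651/10000) − 1)/(1) = 104/8651 ≈ 1.2022%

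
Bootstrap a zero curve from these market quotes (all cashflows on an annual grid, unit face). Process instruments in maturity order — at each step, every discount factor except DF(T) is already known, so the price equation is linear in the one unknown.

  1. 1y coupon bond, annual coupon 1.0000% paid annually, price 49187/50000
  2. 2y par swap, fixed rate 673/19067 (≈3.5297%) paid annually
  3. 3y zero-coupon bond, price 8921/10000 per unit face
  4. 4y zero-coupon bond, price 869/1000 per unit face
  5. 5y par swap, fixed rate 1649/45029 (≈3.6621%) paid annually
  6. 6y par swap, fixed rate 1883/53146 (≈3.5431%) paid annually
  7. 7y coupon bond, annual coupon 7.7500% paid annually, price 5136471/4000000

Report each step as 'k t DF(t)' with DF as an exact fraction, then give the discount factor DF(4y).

1 1 487/500
2 2 9327/10000
3 3 8921/10000
4 4 869/1000
5 5 8351/10000
6 6 8117/10000
7 7 1619/2000
DF(4y) = 869/1000 ≈ 0.869000

step 1 [1y] bond c/1=1/100: DF=(49187/50000 − 1/100·(0))/(1+1/100) = 487/500 ≈ 0.974000
step 2 [2y] swap r/1=673/19067: DF=(1 − 673/19067·(0.974000))/(1+673/19067) = 9327/10000 ≈ 0.932700
step 3 [3y] zero: DF = P = 8921/10000 ≈ 0.892100
step 4 [4y] zero: DF = P = 869/1000 ≈ 0.869000
step 5 [5y] swap r/1=1649/45029: DF=(1 − 1649/45029·(0.974000+0.932700+0.892100+0.869000))/(1+1649/45029) = 8351/10000 ≈ 0.835100
step 6 [6y] swap r/1=1883/53146: DF=(1 − 1883/53146·(0.974000+0.932700+0.892100+0.869000+0.835100))/(1+1883/53146) = 8117/10000 ≈ 0.811700
step 7 [7y] bond c/1=31/400: DF=(5136471/4000000 − 31/400·(0.974000+0.932700+0.892100+0.869000+0.835100+0.811700))/(1+31/400) = 1619/2000 ≈ 0.809500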